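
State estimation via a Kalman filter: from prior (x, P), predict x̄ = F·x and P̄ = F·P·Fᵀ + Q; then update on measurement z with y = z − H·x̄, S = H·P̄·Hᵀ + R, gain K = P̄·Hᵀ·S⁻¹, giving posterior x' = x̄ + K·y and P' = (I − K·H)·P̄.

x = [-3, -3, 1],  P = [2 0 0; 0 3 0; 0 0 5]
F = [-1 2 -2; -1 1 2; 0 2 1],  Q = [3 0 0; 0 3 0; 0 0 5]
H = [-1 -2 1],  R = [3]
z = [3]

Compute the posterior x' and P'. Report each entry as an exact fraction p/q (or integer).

x' = [-367/58, -40/29, -187/29]
P' = [2025/58 -502/29 -8/29; -502/29 420/29 296/29; -8/29 296/29 566/29]

x̄ = F·x = [-5, 2, -5]
P̄ = F·P·Fᵀ + Q = [37 -12 2; -12 28 16; 2 16 22]
y = z − H·x̄ = [7]
S = H·P̄·Hᵀ + R = [58]
K = P̄·Hᵀ·S⁻¹ = [-11/58; -14/29; -6/29]
x' = x̄ + K·y = [-367/58, -40/29, -187/29]
P' = (I − K·H)·P̄ = [2025/58 -502/29 -8/29; -502/29 420/29 296/29; -8/29 296/29 566/29]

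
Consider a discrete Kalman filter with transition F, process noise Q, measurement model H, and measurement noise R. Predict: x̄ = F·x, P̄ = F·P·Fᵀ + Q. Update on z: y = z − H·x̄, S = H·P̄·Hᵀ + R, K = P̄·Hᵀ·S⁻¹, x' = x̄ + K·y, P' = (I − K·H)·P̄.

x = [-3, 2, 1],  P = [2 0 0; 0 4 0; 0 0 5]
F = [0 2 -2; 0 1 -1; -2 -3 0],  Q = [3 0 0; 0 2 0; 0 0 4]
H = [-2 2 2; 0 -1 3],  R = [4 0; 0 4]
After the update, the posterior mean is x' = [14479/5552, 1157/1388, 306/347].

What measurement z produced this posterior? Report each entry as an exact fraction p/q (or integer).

x̄ = F·x = [2, 1, 0]
P̄ = F·P·Fᵀ + Q = [39 18 -24; 18 11 -12; -24 -12 48]
S = H·P̄·Hᵀ + R = [348 398; 398 519]
K = P̄·Hᵀ·S⁻¹ = [-5445/11104 1125/5552; -127/2776 -77/1388; 3/347 102/347]
x' − x̄ = [3375/5552, -231/1388, 306/347] = K·y
y = (KᵀK)⁻¹·Kᵀ·(x' − x̄) = [0, 3]
z = y + H·x̄ = [0, 3] + [-2, -1] = [-2, 2]

z = [-2, 2]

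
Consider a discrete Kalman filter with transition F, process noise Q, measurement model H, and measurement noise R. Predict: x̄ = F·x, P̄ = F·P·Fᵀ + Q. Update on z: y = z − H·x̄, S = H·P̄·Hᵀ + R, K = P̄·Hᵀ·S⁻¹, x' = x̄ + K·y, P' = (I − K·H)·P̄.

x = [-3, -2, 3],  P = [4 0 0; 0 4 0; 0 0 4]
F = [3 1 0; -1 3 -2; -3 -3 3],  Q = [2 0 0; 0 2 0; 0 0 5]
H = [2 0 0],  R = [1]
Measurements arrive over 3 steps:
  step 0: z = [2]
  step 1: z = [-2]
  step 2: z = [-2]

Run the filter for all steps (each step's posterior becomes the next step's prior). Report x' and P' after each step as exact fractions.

step 0: x' = [157/169, -9, 1752/169], P' = [42/169 0 -48/169; 0 58 -48; -48/169 -48 9881/169]
step 1: x' = [-43122/42241, -20768/797, 1198980/42241], P' = [10518/42241 864/797 -54552/42241; 864/797 125954/797 -153978/797; -54552/42241 -153978/797 10859186/42241]
step 2: x' = [-29747902/28560073, 338188698/28560073, -382056918/28560073], P' = [7129458/28560073 37010448/28560073 -45644322/28560073; 37010448/28560073 6223261474/28560073 -7745756250/28560073; -45644322/28560073 -7745756250/28560073 10160257763/28560073]

step 0: x̄ = F·x = [-11, -9, 24]
step 0: P̄ = F·P·Fᵀ + Q = [42 0 -48; 0 58 -48; -48 -48 113]
step 0: y = z − H·x̄ = [24]
step 0: S = H·P̄·Hᵀ + R = [169]
step 0: K = P̄·Hᵀ·S⁻¹ = [84/169; 0; -96/169]
step 0: x' = x̄ + K·y = [157/169, -9, 1752/169]
step 0: P' = (I − K·H)·P̄ = [42/169 0 -48/169; 0 58 -48; -48/169 -48 9881/169]
step 1: x̄ = F·x = [-1050/169, -8224/169, 9348/169]
step 1: P̄ = F·P·Fᵀ + Q = [10518/169 45792/169 -54552/169; 45792/169 225274/169 -269202/169; -54552/169 -269202/169 325250/169]
step 1: y = z − H·x̄ = [1762/169]
step 1: S = H·P̄·Hᵀ + R = [42241/169]
step 1: K = P̄·Hᵀ·S⁻¹ = [21036/42241; 1728/797; -109104/42241]
step 1: x' = x̄ + K·y = [-43122/42241, -20768/797, 1198980/42241]
step 1: P' = (I − K·H)·P̄ = [10518/42241 864/797 -54552/42241; 864/797 125954/797 -153978/797; -54552/42241 -153978/797 10859186/42241]
step 2: x̄ = F·x = [-1230070/42241, -5656950/42241, 7028418/42241]
step 2: P̄ = F·P·Fᵀ + Q = [7129458/42241 37010448/42241 -45644322/42241; 37010448/42241 201048850/42241 -248054538/42241; -45644322/42241 -248054538/42241 306819803/42241]
step 2: y = z − H·x̄ = [2375658/42241]
step 2: S = H·P̄·Hᵀ + R = [28560073/42241]
step 2: K = P̄·Hᵀ·S⁻¹ = [14258916/28560073; 74020896/28560073; -91288644/28560073]
step 2: x' = x̄ + K·y = [-29747902/28560073, 338188698/28560073, -382056918/28560073]
step 2: P' = (I − K·H)·P̄ = [7129458/28560073 37010448/28560073 -45644322/28560073; 37010448/28560073 6223261474/28560073 -7745756250/28560073; -45644322/28560073 -7745756250/28560073 10160257763/28560073]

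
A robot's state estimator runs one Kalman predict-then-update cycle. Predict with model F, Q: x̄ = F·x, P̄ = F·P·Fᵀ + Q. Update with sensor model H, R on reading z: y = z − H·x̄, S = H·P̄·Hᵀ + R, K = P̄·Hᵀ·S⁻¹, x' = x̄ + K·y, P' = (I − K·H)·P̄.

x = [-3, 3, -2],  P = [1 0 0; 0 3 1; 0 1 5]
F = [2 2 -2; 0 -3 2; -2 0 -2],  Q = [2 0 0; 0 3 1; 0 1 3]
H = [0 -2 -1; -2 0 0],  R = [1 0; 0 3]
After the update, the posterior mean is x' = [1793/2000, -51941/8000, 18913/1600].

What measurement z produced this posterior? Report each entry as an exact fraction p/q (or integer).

z = [1, -2]

x̄ = F·x = [4, -13, 10]
P̄ = F·P·Fᵀ + Q = [30 -28 12; -28 38 -13; 12 -13 27]
S = H·P̄·Hᵀ + R = [128 -88; -88 123]
K = P̄·Hᵀ·S⁻¹ = [33/2000 -119/250; -2821/8000 203/1000; -447/1600 -79/200]
x' − x̄ = [-6207/2000, 52059/8000, 2913/1600] = K·y
y = (KᵀK)⁻¹·Kᵀ·(x' − x̄) = [-15, 6]
z = y + H·x̄ = [-15, 6] + [16, -8] = [1, -2]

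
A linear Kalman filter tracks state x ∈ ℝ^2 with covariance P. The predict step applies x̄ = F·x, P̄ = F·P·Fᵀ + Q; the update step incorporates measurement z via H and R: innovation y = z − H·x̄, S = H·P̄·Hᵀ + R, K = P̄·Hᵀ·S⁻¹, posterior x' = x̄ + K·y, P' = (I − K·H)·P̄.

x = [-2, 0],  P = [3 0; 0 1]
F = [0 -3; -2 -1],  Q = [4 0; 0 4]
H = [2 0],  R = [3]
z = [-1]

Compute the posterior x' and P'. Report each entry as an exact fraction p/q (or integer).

x' = [-26/55, 214/55]
P' = [39/55 9/55; 9/55 899/55]

x̄ = F·x = [0, 4]
P̄ = F·P·Fᵀ + Q = [13 3; 3 17]
y = z − H·x̄ = [-1]
S = H·P̄·Hᵀ + R = [55]
K = P̄·Hᵀ·S⁻¹ = [26/55; 6/55]
x' = x̄ + K·y = [-26/55, 214/55]
P' = (I − K·H)·P̄ = [39/55 9/55; 9/55 899/55]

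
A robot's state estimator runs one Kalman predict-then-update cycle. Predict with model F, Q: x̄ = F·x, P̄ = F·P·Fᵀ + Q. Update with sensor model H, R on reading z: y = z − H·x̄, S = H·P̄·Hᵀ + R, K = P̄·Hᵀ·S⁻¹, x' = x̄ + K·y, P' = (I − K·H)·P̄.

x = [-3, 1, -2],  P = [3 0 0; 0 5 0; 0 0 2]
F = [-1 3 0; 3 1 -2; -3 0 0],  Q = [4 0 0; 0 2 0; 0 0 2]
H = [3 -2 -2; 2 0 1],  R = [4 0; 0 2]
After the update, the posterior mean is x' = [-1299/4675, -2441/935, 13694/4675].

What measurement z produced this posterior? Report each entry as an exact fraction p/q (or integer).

z = [-1, 2]

x̄ = F·x = [6, -4, 9]
P̄ = F·P·Fᵀ + Q = [52 6 9; 6 42 -27; 9 -27 29]
S = H·P̄·Hᵀ + R = [360 275; 275 275]
K = P̄·Hᵀ·S⁻¹ = [13/85 1206/4675; 3/85 -84/935; -24/85 2119/4675]
x' − x̄ = [-29349/4675, 1299/935, -28381/4675] = K·y
y = (KᵀK)⁻¹·Kᵀ·(x' − x̄) = [-9, -19]
z = y + H·x̄ = [-9, -19] + [8, 21] = [-1, 2]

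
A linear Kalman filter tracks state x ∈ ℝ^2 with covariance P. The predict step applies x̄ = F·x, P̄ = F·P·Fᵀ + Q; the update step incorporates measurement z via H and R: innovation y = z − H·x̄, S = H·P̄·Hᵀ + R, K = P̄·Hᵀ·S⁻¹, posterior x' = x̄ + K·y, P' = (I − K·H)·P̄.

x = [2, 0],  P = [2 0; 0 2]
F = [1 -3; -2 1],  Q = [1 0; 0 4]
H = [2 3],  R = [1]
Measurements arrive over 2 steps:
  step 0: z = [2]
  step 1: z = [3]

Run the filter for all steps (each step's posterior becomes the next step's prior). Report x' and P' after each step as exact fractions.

step 0: x' = [302/91, -144/91], P' = [1767/91 -1174/91; -1174/91 790/91]
step 1: x' = [-31000/10937, 31254/10937], P' = [749080/10937 -502834/10937; -502834/10937 338726/10937]

step 0: x̄ = F·x = [2, -4]
step 0: P̄ = F·P·Fᵀ + Q = [21 -10; -10 14]
step 0: y = z − H·x̄ = [10]
step 0: S = H·P̄·Hᵀ + R = [91]
step 0: K = P̄·Hᵀ·S⁻¹ = [12/91; 22/91]
step 0: x' = x̄ + K·y = [302/91, -144/91]
step 0: P' = (I − K·H)·P̄ = [1767/91 -1174/91; -1174/91 790/91]
step 1: x̄ = F·x = [734/91, -748/91]
step 1: P̄ = F·P·Fᵀ + Q = [16012/91 -14122/91; -14122/91 12918/91]
step 1: y = z − H·x̄ = [1049/91]
step 1: S = H·P̄·Hᵀ + R = [10937/91]
step 1: K = P̄·Hᵀ·S⁻¹ = [-10342/10937; 10510/10937]
step 1: x' = x̄ + K·y = [-31000/10937, 31254/10937]
step 1: P' = (I − K·H)·P̄ = [749080/10937 -502834/10937; -502834/10937 338726/10937]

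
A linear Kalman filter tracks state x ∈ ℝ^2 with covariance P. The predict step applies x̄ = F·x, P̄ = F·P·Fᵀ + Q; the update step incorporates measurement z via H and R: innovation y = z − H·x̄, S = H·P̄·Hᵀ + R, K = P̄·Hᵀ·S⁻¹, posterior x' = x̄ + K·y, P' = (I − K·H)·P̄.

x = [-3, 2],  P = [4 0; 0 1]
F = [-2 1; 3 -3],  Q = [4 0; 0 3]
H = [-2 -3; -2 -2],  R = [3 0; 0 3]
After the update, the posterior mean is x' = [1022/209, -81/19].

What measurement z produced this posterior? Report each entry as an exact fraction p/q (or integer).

x̄ = F·x = [8, -15]
P̄ = F·P·Fᵀ + Q = [21 -27; -27 48]
S = H·P̄·Hᵀ + R = [195 102; 102 63]
K = P̄·Hᵀ·S⁻¹ = [137/209 -182/209; -14/19 10/19]
x' − x̄ = [-650/209, 204/19] = K·y
y = (KᵀK)⁻¹·Kᵀ·(x' − x̄) = [-26, -16]
z = y + H·x̄ = [-26, -16] + [29, 14] = [3, -2]

z = [3, -2]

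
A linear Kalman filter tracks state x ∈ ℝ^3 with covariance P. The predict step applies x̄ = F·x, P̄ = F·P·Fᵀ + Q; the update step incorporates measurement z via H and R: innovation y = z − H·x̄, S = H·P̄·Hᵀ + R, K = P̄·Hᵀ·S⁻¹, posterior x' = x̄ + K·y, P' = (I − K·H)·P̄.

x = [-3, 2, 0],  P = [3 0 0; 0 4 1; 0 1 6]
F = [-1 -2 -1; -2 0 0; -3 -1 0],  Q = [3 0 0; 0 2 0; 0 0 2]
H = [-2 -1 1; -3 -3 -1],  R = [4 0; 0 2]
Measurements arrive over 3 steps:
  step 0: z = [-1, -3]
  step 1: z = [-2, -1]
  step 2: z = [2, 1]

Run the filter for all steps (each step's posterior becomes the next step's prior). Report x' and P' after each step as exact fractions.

step 0: x̄ = F·x = [-1, 6, 7]
step 0: P̄ = F·P·Fᵀ + Q = [32 6 18; 6 14 18; 18 18 33]
step 0: y = z − H·x̄ = [-4, 19]
step 0: S = H·P̄·Hᵀ + R = [95 201; 201 773]
step 0: K = P̄·Hᵀ·S⁻¹ = [-6832/16517 -1044/16517; 4747/16517 -2901/16517; 6054/16517 -4587/16517]
step 0: x' = x̄ + K·y = [-9025/16517, 24995/16517, 4250/16517]
step 0: P' = (I − K·H)·P̄ = [35472/16517 -36986/16517 6630/16517; -36986/16517 42936/16517 -12048/16517; 6630/16517 -12048/16517 25428/16517]
step 1: x̄ = F·x = [-45215/16517, 18050/16517, 2080/16517]
step 1: P̄ = F·P·Fᵀ + Q = [99319/16517 -63740/16517 -58772/16517; -63740/16517 174922/16517 138860/16517; -58772/16517 138860/16517 173302/16517]
step 1: y = z − H·x̄ = [-107494/16517, -95932/16517]
step 1: S = H·P̄·Hᵀ + R = [513976/16517 154770/16517; 154770/16517 2007713/16517]
step 1: K = P̄·Hᵀ·S⁻¹ = [-5772995/15256441 80545/15256441; 7769431/30512882 -3889237/15256441; 11174907/30512882 -3573377/15256441]
step 1: x' = x̄ + K·y = [-4660925/15256441, 13979381/15256441, -13687905/15256441]
step 1: P' = (I − K·H)·P̄ = [24281762/15256441 -24619480/15256441 852064/15256441; -24619480/15256441 28834253/15256441 -4865845/15256441; 852064/15256441 -4865845/15256441 19188097/15256441]
step 2: x̄ = F·x = [-9609932/15256441, 9321850/15256441, 3394/15256441]
step 2: P̄ = F·P·Fᵀ + Q = [88339022/15256441 -48210268/15256441 -44132221/15256441; -48210268/15256441 127639930/15256441 96451612/15256441; -44132221/15256441 96451612/15256441 130166113/15256441]
step 2: y = z − H·x̄ = [20611474/15256441, 14395589/15256441]
step 2: S = H·P̄·Hᵀ + R = [462972483/15256441 200124394/15256441; 200124394/15256441 1550621085/15256441]
step 2: K = P̄·Hᵀ·S⁻¹ = [-16542318151/44430094859 -49949585/44430094859; 11020932862/44430094859 -11013724886/44430094859; 16163907079/44430094859 -10313126480/44430094859]
step 2: x' = x̄ + K·y = [-50382052047/44430094859, 31644293324/44430094859, 12116142692/44430094859]
step 2: P' = (I − K·H)·P̄ = [69865455926/44430094859 -70764526964/44430094859 2797112284/44430094859; -70764526964/44430094859 82941588286/44430094859 -14503734194/44430094859; 2797112284/44430094859 -14503734194/44430094859 55746118690/44430094859]

step 0: x' = [-9025/16517, 24995/16517, 4250/16517], P' = [35472/16517 -36986/16517 6630/16517; -36986/16517 42936/16517 -12048/16517; 6630/16517 -12048/16517 25428/16517]
step 1: x' = [-4660925/15256441, 13979381/15256441, -13687905/15256441], P' = [24281762/15256441 -24619480/15256441 852064/15256441; -24619480/15256441 28834253/15256441 -4865845/15256441; 852064/15256441 -4865845/15256441 19188097/15256441]
step 2: x' = [-50382052047/44430094859, 31644293324/44430094859, 12116142692/44430094859], P' = [69865455926/44430094859 -70764526964/44430094859 2797112284/44430094859; -70764526964/44430094859 82941588286/44430094859 -14503734194/44430094859; 2797112284/44430094859 -14503734194/44430094859 55746118690/44430094859]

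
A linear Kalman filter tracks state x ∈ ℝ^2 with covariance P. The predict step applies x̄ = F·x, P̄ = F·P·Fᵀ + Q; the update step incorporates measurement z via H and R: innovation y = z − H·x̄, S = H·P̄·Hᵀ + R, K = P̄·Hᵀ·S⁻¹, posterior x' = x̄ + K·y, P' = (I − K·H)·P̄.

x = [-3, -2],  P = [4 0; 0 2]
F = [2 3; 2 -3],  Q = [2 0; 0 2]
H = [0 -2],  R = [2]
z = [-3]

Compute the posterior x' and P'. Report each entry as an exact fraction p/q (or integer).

x' = [-882/73, 108/73]
P' = [2620/73 -2/73; -2/73 36/73]

x̄ = F·x = [-12, 0]
P̄ = F·P·Fᵀ + Q = [36 -2; -2 36]
y = z − H·x̄ = [-3]
S = H·P̄·Hᵀ + R = [146]
K = P̄·Hᵀ·S⁻¹ = [2/73; -36/73]
x' = x̄ + K·y = [-882/73, 108/73]
P' = (I − K·H)·P̄ = [2620/73 -2/73; -2/73 36/73]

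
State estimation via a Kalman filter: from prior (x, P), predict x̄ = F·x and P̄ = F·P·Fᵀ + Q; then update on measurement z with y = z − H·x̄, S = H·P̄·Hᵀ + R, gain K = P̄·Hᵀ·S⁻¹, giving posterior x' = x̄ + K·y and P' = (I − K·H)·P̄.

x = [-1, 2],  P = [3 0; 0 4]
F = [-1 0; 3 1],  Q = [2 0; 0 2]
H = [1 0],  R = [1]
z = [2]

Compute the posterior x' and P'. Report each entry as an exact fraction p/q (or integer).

x̄ = F·x = [1, -1]
P̄ = F·P·Fᵀ + Q = [5 -9; -9 33]
y = z − H·x̄ = [1]
S = H·P̄·Hᵀ + R = [6]
K = P̄·Hᵀ·S⁻¹ = [5/6; -3/2]
x' = x̄ + K·y = [11/6, -5/2]
P' = (I − K·H)·P̄ = [5/6 -3/2; -3/2 39/2]

x' = [11/6, -5/2]
P' = [5/6 -3/2; -3/2 39/2]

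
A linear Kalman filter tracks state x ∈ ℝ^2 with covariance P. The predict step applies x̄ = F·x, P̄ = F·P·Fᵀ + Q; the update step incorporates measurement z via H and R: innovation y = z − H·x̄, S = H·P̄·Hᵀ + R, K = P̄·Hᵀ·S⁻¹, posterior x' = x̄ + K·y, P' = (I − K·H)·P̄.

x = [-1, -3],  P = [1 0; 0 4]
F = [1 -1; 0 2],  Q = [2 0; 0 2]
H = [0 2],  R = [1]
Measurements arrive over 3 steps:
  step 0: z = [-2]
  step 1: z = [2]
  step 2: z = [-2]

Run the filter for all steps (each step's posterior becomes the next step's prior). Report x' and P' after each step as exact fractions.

step 0: x' = [-14/73, -78/73], P' = [255/73 -8/73; -8/73 18/73]
step 1: x' = [176/945, 716/945], P' = [5483/945 -52/945; -52/945 218/945]
step 2: x' = [-1420/11993, -9616/11993], P' = [96423/11993 -540/11993; -540/11993 2762/11993]

step 0: x̄ = F·x = [2, -6]
step 0: P̄ = F·P·Fᵀ + Q = [7 -8; -8 18]
step 0: y = z − H·x̄ = [10]
step 0: S = H·P̄·Hᵀ + R = [73]
step 0: K = P̄·Hᵀ·S⁻¹ = [-16/73; 36/73]
step 0: x' = x̄ + K·y = [-14/73, -78/73]
step 0: P' = (I − K·H)·P̄ = [255/73 -8/73; -8/73 18/73]
step 1: x̄ = F·x = [64/73, -156/73]
step 1: P̄ = F·P·Fᵀ + Q = [435/73 -52/73; -52/73 218/73]
step 1: y = z − H·x̄ = [458/73]
step 1: S = H·P̄·Hᵀ + R = [945/73]
step 1: K = P̄·Hᵀ·S⁻¹ = [-104/945; 436/945]
step 1: x' = x̄ + K·y = [176/945, 716/945]
step 1: P' = (I − K·H)·P̄ = [5483/945 -52/945; -52/945 218/945]
step 2: x̄ = F·x = [-4/7, 1432/945]
step 2: P̄ = F·P·Fᵀ + Q = [57/7 -4/7; -4/7 2762/945]
step 2: y = z − H·x̄ = [-4754/945]
step 2: S = H·P̄·Hᵀ + R = [11993/945]
step 2: K = P̄·Hᵀ·S⁻¹ = [-1080/11993; 5524/11993]
step 2: x' = x̄ + K·y = [-1420/11993, -9616/11993]
step 2: P' = (I − K·H)·P̄ = [96423/11993 -540/11993; -540/11993 2762/11993]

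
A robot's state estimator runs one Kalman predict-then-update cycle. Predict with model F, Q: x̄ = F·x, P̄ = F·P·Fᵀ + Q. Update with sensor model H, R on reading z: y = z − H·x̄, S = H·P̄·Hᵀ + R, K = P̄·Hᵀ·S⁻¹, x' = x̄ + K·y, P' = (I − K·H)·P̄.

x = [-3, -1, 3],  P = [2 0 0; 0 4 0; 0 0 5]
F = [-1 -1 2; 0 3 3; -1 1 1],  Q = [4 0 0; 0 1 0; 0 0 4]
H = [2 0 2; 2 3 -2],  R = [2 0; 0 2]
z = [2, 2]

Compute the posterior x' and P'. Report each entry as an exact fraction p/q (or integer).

x̄ = F·x = [10, 6, 5]
P̄ = F·P·Fᵀ + Q = [30 18 8; 18 82 27; 8 27 15]
y = z − H·x̄ = [-28, -26]
S = H·P̄·Hᵀ + R = [246 330; 330 748]
K = P̄·Hᵀ·S⁻¹ = [557/1707 -81/6259; -60/569 2199/6259; 559/3414 217/12518]
x' = x̄ + K·y = [22532/18777, -1140/6259, -664/18777]
P' = (I − K·H)·P̄ = [121472/18777 -52680/6259 -115345/18777; -52680/6259 71266/6259 52020/6259; -115345/18777 52020/6259 236839/37554]

x' = [22532/18777, -1140/6259, -664/18777]
P' = [121472/18777 -52680/6259 -115345/18777; -52680/6259 71266/6259 52020/6259; -115345/18777 52020/6259 236839/37554]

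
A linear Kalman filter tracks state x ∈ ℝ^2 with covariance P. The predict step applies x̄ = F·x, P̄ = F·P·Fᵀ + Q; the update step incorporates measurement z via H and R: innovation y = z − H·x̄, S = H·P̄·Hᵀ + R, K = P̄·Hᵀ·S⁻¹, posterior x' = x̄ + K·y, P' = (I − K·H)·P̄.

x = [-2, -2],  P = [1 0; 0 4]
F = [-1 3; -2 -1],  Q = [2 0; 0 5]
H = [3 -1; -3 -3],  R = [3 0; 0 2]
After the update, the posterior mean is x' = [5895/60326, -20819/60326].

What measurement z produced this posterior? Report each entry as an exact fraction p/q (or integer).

z = [1, 1]

x̄ = F·x = [-4, 6]
P̄ = F·P·Fᵀ + Q = [39 -10; -10 13]
S = H·P̄·Hᵀ + R = [427 -252; -252 290]
K = P̄·Hᵀ·S⁻¹ = [7453/30163 -735/8618; -7369/30163 -2097/8618]
x' − x̄ = [247199/60326, -382775/60326] = K·y
y = (KᵀK)⁻¹·Kᵀ·(x' − x̄) = [19, 7]
z = y + H·x̄ = [19, 7] + [-18, -6] = [1, 1]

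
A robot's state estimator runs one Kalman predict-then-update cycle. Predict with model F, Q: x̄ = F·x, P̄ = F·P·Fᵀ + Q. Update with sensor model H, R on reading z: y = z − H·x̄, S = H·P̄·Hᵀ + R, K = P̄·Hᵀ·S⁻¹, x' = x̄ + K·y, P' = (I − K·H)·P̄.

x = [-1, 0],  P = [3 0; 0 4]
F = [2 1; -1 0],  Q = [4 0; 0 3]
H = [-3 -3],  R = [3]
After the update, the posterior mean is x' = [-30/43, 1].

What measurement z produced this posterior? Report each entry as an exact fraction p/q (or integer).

z = [-1]

x̄ = F·x = [-2, 1]
P̄ = F·P·Fᵀ + Q = [20 -6; -6 6]
S = H·P̄·Hᵀ + R = [129]
K = P̄·Hᵀ·S⁻¹ = [-14/43; 0]
x' − x̄ = [56/43, 0] = K·y
y = (KᵀK)⁻¹·Kᵀ·(x' − x̄) = [-4]
z = y + H·x̄ = [-4] + [3] = [-1]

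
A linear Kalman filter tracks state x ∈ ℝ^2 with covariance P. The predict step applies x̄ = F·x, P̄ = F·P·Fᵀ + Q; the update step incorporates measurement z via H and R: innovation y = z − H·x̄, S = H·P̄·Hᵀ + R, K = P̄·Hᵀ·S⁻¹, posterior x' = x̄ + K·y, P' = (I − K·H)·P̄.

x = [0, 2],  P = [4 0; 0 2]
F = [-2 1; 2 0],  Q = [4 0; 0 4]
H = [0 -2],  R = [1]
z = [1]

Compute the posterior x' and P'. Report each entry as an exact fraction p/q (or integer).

x' = [194/81, -40/81]
P' = [758/81 -16/81; -16/81 20/81]

x̄ = F·x = [2, 0]
P̄ = F·P·Fᵀ + Q = [22 -16; -16 20]
y = z − H·x̄ = [1]
S = H·P̄·Hᵀ + R = [81]
K = P̄·Hᵀ·S⁻¹ = [32/81; -40/81]
x' = x̄ + K·y = [194/81, -40/81]
P' = (I − K·H)·P̄ = [758/81 -16/81; -16/81 20/81]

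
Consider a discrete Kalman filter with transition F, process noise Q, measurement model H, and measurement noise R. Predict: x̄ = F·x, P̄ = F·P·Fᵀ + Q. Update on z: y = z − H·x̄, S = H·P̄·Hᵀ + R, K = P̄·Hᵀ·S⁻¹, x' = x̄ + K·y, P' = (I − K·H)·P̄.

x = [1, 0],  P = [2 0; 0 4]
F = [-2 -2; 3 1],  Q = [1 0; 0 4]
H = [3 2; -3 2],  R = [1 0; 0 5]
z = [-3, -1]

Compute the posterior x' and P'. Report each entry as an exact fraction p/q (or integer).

x' = [-13068/37019, -34279/37019]
P' = [6125/37019 -6100/37019; -6100/37019 13630/37019]

x̄ = F·x = [-2, 3]
P̄ = F·P·Fᵀ + Q = [25 -20; -20 26]
y = z − H·x̄ = [-3, -13]
S = H·P̄·Hᵀ + R = [90 -121; -121 574]
K = P̄·Hᵀ·S⁻¹ = [6175/37019 -6115/37019; 8960/37019 9112/37019]
x' = x̄ + K·y = [-13068/37019, -34279/37019]
P' = (I − K·H)·P̄ = [6125/37019 -6100/37019; -6100/37019 13630/37019]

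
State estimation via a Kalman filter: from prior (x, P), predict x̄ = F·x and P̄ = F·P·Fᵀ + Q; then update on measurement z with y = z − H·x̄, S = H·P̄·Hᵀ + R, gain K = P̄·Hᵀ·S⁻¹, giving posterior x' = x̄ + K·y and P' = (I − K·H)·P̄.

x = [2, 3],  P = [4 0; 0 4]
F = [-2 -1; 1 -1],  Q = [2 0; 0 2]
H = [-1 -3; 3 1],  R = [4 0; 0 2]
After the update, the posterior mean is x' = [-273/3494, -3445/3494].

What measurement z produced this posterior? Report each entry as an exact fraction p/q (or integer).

z = [3, -1]

x̄ = F·x = [-7, -1]
P̄ = F·P·Fᵀ + Q = [22 -4; -4 10]
S = H·P̄·Hᵀ + R = [92 -56; -56 186]
K = P̄·Hᵀ·S⁻¹ = [403/3494 643/1747; -1237/3494 -205/1747]
x' − x̄ = [24185/3494, 49/3494] = K·y
y = (KᵀK)⁻¹·Kᵀ·(x' − x̄) = [-7, 21]
z = y + H·x̄ = [-7, 21] + [10, -22] = [3, -1]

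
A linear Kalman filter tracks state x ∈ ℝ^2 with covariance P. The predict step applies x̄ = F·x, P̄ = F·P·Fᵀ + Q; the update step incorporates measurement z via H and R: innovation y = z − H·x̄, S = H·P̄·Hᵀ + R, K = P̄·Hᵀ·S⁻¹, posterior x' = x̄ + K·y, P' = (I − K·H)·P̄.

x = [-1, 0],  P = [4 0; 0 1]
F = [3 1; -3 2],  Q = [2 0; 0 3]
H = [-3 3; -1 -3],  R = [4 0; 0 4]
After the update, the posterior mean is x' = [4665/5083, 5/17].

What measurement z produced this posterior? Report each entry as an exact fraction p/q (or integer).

z = [-2, -2]

x̄ = F·x = [-3, 3]
P̄ = F·P·Fᵀ + Q = [39 -34; -34 43]
S = H·P̄·Hᵀ + R = [1354 -474; -474 226]
K = P̄·Hᵀ·S⁻¹ = [-1227/5083 -2313/10166; 3/34 -4/17]
x' − x̄ = [19914/5083, -46/17] = K·y
y = (KᵀK)⁻¹·Kᵀ·(x' − x̄) = [-20, 4]
z = y + H·x̄ = [-20, 4] + [18, -6] = [-2, -2]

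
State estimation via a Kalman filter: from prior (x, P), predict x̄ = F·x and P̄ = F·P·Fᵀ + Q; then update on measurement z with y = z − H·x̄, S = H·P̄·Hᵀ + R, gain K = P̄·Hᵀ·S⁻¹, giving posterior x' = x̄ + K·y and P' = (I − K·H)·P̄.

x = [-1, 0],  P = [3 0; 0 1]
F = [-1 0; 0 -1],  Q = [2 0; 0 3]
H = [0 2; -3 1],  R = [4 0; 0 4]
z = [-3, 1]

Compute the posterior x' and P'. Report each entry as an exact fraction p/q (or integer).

x' = [-47/83, -278/249]
P' = [40/83 20/83; 20/83 196/249]

x̄ = F·x = [1, 0]
P̄ = F·P·Fᵀ + Q = [5 0; 0 4]
y = z − H·x̄ = [-3, 4]
S = H·P̄·Hᵀ + R = [20 8; 8 53]
K = P̄·Hᵀ·S⁻¹ = [10/83 -25/83; 98/249 4/249]
x' = x̄ + K·y = [-47/83, -278/249]
P' = (I − K·H)·P̄ = [40/83 20/83; 20/83 196/249]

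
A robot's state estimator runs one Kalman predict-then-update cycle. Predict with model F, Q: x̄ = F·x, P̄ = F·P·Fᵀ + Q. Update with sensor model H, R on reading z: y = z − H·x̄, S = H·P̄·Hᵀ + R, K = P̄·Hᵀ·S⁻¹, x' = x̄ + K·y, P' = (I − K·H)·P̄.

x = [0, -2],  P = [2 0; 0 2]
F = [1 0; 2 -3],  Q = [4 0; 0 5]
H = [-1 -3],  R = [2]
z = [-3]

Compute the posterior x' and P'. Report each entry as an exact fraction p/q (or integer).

x' = [-270/311, 411/311]
P' = [1542/311 -502/311; -502/311 232/311]

x̄ = F·x = [0, 6]
P̄ = F·P·Fᵀ + Q = [6 4; 4 31]
y = z − H·x̄ = [15]
S = H·P̄·Hᵀ + R = [311]
K = P̄·Hᵀ·S⁻¹ = [-18/311; -97/311]
x' = x̄ + K·y = [-270/311, 411/311]
P' = (I − K·H)·P̄ = [1542/311 -502/311; -502/311 232/311]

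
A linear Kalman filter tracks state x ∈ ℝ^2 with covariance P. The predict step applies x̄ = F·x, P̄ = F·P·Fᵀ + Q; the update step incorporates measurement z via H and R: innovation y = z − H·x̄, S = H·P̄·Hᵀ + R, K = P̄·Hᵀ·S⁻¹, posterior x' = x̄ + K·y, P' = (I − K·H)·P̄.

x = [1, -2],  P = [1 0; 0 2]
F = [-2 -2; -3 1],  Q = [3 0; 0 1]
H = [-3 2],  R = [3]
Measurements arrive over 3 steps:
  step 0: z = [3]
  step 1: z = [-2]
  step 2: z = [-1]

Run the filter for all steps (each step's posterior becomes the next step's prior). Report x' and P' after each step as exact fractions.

step 0: x' = [-455/162, -26/9], P' = [749/162 59/9; 59/9 10]
step 1: x' = [76876/27297, 57823/18198], P' = [144121/54594 30484/9099; 30484/9099 29467/6066]
step 2: x' = [-11656181/9414594, -1005229/448314], P' = [25391957/9414594 770051/224157; 770051/224157 372175/74719]

step 0: x̄ = F·x = [2, -5]
step 0: P̄ = F·P·Fᵀ + Q = [15 2; 2 12]
step 0: y = z − H·x̄ = [19]
step 0: S = H·P̄·Hᵀ + R = [162]
step 0: K = P̄·Hᵀ·S⁻¹ = [-41/162; 1/9]
step 0: x' = x̄ + K·y = [-455/162, -26/9]
step 0: P' = (I − K·H)·P̄ = [749/162 59/9; 59/9 10]
step 1: x̄ = F·x = [923/81, 299/54]
step 1: P̄ = F·P·Fᵀ + Q = [9229/81 917/27; 917/27 239/18]
step 1: y = z − H·x̄ = [190/9]
step 1: S = H·P̄·Hᵀ + R = [674]
step 1: K = P̄·Hᵀ·S⁻¹ = [-2465/6066; -113/1011]
step 1: x' = x̄ + K·y = [76876/27297, 57823/18198]
step 1: P' = (I − K·H)·P̄ = [144121/54594 30484/9099; 30484/9099 29467/6066]
step 2: x̄ = F·x = [-327221/27297, -95929/18198]
step 2: P̄ = F·P·Fᵀ + Q = [1632155/27297 177656/9099; 177656/9099 28859/3033]
step 2: y = z − H·x̄ = [-240391/9099]
step 2: S = H·P̄·Hᵀ + R = [1046066/3033]
step 2: K = P̄·Hᵀ·S⁻¹ = [-1276843/3138198; -8567/74719]
step 2: x' = x̄ + K·y = [-11656181/9414594, -1005229/448314]
step 2: P' = (I − K·H)·P̄ = [25391957/9414594 770051/224157; 770051/224157 372175/74719]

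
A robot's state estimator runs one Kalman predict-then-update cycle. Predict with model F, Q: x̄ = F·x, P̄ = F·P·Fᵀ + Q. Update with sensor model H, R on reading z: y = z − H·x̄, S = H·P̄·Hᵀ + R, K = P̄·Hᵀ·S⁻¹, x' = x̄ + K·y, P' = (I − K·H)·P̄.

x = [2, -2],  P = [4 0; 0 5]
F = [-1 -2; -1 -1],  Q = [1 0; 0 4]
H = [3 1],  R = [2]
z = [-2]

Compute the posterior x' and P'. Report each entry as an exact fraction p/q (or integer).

x' = [-16/81, -110/81]
P' = [179/324 -359/324; -359/324 1187/324]

x̄ = F·x = [2, 0]
P̄ = F·P·Fᵀ + Q = [25 14; 14 13]
y = z − H·x̄ = [-8]
S = H·P̄·Hᵀ + R = [324]
K = P̄·Hᵀ·S⁻¹ = [89/324; 55/324]
x' = x̄ + K·y = [-16/81, -110/81]
P' = (I − K·H)·P̄ = [179/324 -359/324; -359/324 1187/324]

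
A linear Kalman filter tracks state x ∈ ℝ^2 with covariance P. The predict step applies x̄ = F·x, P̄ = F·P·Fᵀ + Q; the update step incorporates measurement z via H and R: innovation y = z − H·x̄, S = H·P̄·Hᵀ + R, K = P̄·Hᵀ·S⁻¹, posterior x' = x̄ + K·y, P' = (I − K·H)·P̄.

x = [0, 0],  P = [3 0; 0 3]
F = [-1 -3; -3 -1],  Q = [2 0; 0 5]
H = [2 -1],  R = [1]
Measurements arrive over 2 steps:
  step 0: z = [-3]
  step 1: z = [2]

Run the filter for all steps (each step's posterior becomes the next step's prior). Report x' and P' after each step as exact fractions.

step 0: x' = [-3/2, -3/92], P' = [9 35/2; 35/2 3219/92]
step 1: x' = [276576/66491, 420477/66491], P' = [329464/66491 607883/66491; 607883/66491 1180075/66491]

step 0: x̄ = F·x = [0, 0]
step 0: P̄ = F·P·Fᵀ + Q = [32 18; 18 35]
step 0: y = z − H·x̄ = [-3]
step 0: S = H·P̄·Hᵀ + R = [92]
step 0: K = P̄·Hᵀ·S⁻¹ = [1/2; 1/92]
step 0: x' = x̄ + K·y = [-3/2, -3/92]
step 0: P' = (I − K·H)·P̄ = [9 35/2; 35/2 3219/92]
step 1: x̄ = F·x = [147/92, 417/92]
step 1: P̄ = F·P·Fᵀ + Q = [39643/92 28241/92; 28241/92 20791/92]
step 1: y = z − H·x̄ = [307/92]
step 1: S = H·P̄·Hᵀ + R = [66491/92]
step 1: K = P̄·Hᵀ·S⁻¹ = [51045/66491; 35691/66491]
step 1: x' = x̄ + K·y = [276576/66491, 420477/66491]
step 1: P' = (I − K·H)·P̄ = [329464/66491 607883/66491; 607883/66491 1180075/66491]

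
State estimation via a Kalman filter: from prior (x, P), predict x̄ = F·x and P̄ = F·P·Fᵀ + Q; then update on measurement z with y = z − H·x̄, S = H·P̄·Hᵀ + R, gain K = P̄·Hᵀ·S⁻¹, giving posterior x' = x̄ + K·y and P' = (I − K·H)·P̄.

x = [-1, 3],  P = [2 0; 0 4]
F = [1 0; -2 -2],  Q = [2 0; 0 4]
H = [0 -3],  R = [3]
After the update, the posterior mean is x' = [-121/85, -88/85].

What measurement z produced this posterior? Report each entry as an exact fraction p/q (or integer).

x̄ = F·x = [-1, -4]
P̄ = F·P·Fᵀ + Q = [4 -4; -4 28]
S = H·P̄·Hᵀ + R = [255]
K = P̄·Hᵀ·S⁻¹ = [4/85; -28/85]
x' − x̄ = [-36/85, 252/85] = K·y
y = (KᵀK)⁻¹·Kᵀ·(x' − x̄) = [-9]
z = y + H·x̄ = [-9] + [12] = [3]

z = [3]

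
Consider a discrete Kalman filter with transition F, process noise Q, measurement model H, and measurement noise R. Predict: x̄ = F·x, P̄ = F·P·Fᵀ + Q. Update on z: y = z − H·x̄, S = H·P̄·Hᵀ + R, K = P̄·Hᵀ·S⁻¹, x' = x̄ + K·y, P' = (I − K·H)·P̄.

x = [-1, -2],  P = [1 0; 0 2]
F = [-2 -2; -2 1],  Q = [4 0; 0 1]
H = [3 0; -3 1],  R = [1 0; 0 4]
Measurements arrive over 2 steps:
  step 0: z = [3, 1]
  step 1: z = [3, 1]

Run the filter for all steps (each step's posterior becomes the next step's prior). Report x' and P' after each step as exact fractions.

step 0: x̄ = F·x = [6, 0]
step 0: P̄ = F·P·Fᵀ + Q = [16 0; 0 7]
step 0: y = z − H·x̄ = [-15, 19]
step 0: S = H·P̄·Hᵀ + R = [145 -144; -144 155]
step 0: K = P̄·Hᵀ·S⁻¹ = [528/1739 -48/1739; 1008/1739 1015/1739]
step 0: x' = x̄ + K·y = [1602/1739, 4165/1739]
step 0: P' = (I − K·H)·P̄ = [176/1739 336/1739; 336/1739 5068/1739]
step 1: x̄ = F·x = [-11534/1739, 961/1739]
step 1: P̄ = F·P·Fᵀ + Q = [30620/1739 -8760/1739; -8760/1739 6167/1739]
step 1: y = z − H·x̄ = [39819/1739, -33824/1739]
step 1: S = H·P̄·Hᵀ + R = [277319/1739 -301860/1739; -301860/1739 341263/1739]
step 1: K = P̄·Hᵀ·S⁻¹ = [43140/155671 -7740/155671; 36540/155671 612587/2023723]
step 1: x' = x̄ + K·y = [105854/155671, 80205/2023723]
step 1: P' = (I − K·H)·P̄ = [14380/155671 12180/155671; 12180/155671 2925368/2023723]

step 0: x' = [1602/1739, 4165/1739], P' = [176/1739 336/1739; 336/1739 5068/1739]
step 1: x' = [105854/155671, 80205/2023723], P' = [14380/155671 12180/155671; 12180/155671 2925368/2023723]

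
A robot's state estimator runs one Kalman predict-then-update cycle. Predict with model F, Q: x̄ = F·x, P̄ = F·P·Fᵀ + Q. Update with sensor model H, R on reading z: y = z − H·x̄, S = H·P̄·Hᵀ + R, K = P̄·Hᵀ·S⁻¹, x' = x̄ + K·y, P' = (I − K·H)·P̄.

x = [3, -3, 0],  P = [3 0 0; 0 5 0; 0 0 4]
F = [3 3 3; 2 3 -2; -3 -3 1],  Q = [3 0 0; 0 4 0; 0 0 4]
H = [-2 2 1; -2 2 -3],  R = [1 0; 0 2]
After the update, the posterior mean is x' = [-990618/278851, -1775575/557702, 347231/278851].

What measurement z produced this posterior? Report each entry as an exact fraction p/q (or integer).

x̄ = F·x = [0, -3, 0]
P̄ = F·P·Fᵀ + Q = [111 39 -60; 39 77 -71; -60 -71 80]
S = H·P̄·Hᵀ + R = [477 244; 244 1294]
K = P̄·Hᵀ·S⁻¹ = [-136380/278851 33474/278851; -32023/278851 136633/557702; 69490/278851 -69563/278851]
x' − x̄ = [-990618/278851, -102469/557702, 347231/278851] = K·y
y = (KᵀK)⁻¹·Kᵀ·(x' − x̄) = [8, 3]
z = y + H·x̄ = [8, 3] + [-6, -6] = [2, -3]

z = [2, -3]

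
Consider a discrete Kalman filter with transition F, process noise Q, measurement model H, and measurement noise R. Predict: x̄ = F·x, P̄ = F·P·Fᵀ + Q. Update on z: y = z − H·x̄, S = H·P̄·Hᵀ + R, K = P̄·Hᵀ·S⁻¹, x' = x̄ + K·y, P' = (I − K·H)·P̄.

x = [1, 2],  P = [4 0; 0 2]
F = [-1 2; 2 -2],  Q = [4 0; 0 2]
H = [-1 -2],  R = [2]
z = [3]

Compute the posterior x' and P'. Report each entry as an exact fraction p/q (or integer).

x' = [103/29, -94/29]
P' = [336/29 -176/29; -176/29 106/29]

x̄ = F·x = [3, -2]
P̄ = F·P·Fᵀ + Q = [16 -16; -16 26]
y = z − H·x̄ = [2]
S = H·P̄·Hᵀ + R = [58]
K = P̄·Hᵀ·S⁻¹ = [8/29; -18/29]
x' = x̄ + K·y = [103/29, -94/29]
P' = (I − K·H)·P̄ = [336/29 -176/29; -176/29 106/29]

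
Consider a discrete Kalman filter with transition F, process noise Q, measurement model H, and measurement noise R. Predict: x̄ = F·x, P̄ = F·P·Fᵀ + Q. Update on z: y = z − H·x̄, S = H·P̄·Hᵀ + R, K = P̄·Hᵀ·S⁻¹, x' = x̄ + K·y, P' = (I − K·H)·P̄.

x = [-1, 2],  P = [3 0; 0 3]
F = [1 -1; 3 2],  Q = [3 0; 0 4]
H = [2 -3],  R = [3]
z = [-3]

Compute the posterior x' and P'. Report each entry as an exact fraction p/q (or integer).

x̄ = F·x = [-3, 1]
P̄ = F·P·Fᵀ + Q = [9 3; 3 43]
y = z − H·x̄ = [6]
S = H·P̄·Hᵀ + R = [390]
K = P̄·Hᵀ·S⁻¹ = [3/130; -41/130]
x' = x̄ + K·y = [-186/65, -58/65]
P' = (I − K·H)·P̄ = [1143/130 759/130; 759/130 547/130]

x' = [-186/65, -58/65]
P' = [1143/130 759/130; 759/130 547/130]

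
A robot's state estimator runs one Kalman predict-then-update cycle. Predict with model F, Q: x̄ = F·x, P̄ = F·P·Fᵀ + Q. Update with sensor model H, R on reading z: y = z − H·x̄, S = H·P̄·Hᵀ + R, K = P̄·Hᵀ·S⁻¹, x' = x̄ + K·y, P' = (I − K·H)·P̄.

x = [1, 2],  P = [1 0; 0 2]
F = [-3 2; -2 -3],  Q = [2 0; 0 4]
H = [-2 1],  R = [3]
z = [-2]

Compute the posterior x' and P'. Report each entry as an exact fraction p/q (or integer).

x̄ = F·x = [1, -8]
P̄ = F·P·Fᵀ + Q = [19 -6; -6 26]
y = z − H·x̄ = [8]
S = H·P̄·Hᵀ + R = [129]
K = P̄·Hᵀ·S⁻¹ = [-44/129; 38/129]
x' = x̄ + K·y = [-223/129, -728/129]
P' = (I − K·H)·P̄ = [515/129 898/129; 898/129 1910/129]

x' = [-223/129, -728/129]
P' = [515/129 898/129; 898/129 1910/129]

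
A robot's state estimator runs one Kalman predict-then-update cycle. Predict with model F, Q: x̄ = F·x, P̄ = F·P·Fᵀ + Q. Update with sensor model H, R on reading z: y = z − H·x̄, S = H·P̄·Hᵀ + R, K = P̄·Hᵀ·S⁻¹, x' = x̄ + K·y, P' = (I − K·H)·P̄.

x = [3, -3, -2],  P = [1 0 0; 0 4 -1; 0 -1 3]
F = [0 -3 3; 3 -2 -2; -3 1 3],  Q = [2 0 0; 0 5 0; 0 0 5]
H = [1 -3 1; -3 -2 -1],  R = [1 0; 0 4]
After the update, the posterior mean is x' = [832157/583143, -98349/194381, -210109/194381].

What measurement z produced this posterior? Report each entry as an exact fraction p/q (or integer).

z = [2, -2]

x̄ = F·x = [3, 19, -18]
P̄ = F·P·Fᵀ + Q = [83 6 21; 6 34 -27; 21 -27 39]
S = H·P̄·Hᵀ + R = [597 -153; -153 1016]
K = P̄·Hᵀ·S⁻¹ = [44230/583143 -51732/194381; -44665/194381 -18014/194381; 45304/194381 -2361/194381]
x' − x̄ = [-917272/583143, -3791588/194381, 3288749/194381] = K·y
y = (KᵀK)⁻¹·Kᵀ·(x' − x̄) = [74, 27]
z = y + H·x̄ = [74, 27] + [-72, -29] = [2, -2]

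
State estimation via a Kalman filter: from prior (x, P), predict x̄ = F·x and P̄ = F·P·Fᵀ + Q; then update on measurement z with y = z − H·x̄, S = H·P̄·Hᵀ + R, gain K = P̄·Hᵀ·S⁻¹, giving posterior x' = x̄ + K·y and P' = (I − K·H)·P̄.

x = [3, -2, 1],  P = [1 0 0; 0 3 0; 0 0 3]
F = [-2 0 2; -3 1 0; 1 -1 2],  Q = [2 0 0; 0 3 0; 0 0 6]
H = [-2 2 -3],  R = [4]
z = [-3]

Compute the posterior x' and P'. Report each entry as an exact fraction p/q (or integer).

x̄ = F·x = [-4, -11, 7]
P̄ = F·P·Fᵀ + Q = [18 6 10; 6 15 -6; 10 -6 22]
y = z − H·x̄ = [32]
S = H·P̄·Hᵀ + R = [478]
K = P̄·Hᵀ·S⁻¹ = [-27/239; 18/239; -49/239]
x' = x̄ + K·y = [-1820/239, -2053/239, 105/239]
P' = (I − K·H)·P̄ = [2844/239 2406/239 -256/239; 2406/239 2937/239 330/239; -256/239 330/239 456/239]

x' = [-1820/239, -2053/239, 105/239]
P' = [2844/239 2406/239 -256/239; 2406/239 2937/239 330/239; -256/239 330/239 456/239]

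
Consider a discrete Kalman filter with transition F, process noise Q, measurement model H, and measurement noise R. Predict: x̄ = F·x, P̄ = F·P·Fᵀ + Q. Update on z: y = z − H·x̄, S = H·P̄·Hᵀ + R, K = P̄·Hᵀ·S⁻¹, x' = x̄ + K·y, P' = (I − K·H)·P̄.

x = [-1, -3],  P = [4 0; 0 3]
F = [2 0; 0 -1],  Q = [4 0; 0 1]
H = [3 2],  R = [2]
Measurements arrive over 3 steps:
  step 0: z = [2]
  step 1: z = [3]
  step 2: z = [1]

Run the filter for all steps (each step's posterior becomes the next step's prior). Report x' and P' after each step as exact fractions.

step 0: x̄ = F·x = [-2, 3]
step 0: P̄ = F·P·Fᵀ + Q = [20 0; 0 4]
step 0: y = z − H·x̄ = [2]
step 0: S = H·P̄·Hᵀ + R = [198]
step 0: K = P̄·Hᵀ·S⁻¹ = [10/33; 4/99]
step 0: x' = x̄ + K·y = [-46/33, 305/99]
step 0: P' = (I − K·H)·P̄ = [20/11 -80/33; -80/33 364/99]
step 1: x̄ = F·x = [-92/33, -305/99]
step 1: P̄ = F·P·Fᵀ + Q = [124/11 160/33; 160/33 463/99]
step 1: y = z − H·x̄ = [1735/99]
step 1: S = H·P̄·Hᵀ + R = [17854/99]
step 1: K = P̄·Hᵀ·S⁻¹ = [2154/8927; 1183/8927]
step 1: x' = x̄ + K·y = [12862/8927, -6770/8927]
step 1: P' = (I − K·H)·P̄ = [6900/8927 -8196/8927; -8196/8927 13477/8927]
step 2: x̄ = F·x = [25724/8927, 6770/8927]
step 2: P̄ = F·P·Fᵀ + Q = [63308/8927 16392/8927; 16392/8927 22404/8927]
step 2: y = z − H·x̄ = [-81785/8927]
step 2: S = H·P̄·Hᵀ + R = [873946/8927]
step 2: K = P̄·Hᵀ·S⁻¹ = [111354/436973; 46992/436973]
step 2: x' = x̄ + K·y = [239006/436973, -99130/436973]
step 2: P' = (I − K·H)·P̄ = [320876/436973 -369960/436973; -369960/436973 601932/436973]

step 0: x' = [-46/33, 305/99], P' = [20/11 -80/33; -80/33 364/99]
step 1: x' = [12862/8927, -6770/8927], P' = [6900/8927 -8196/8927; -8196/8927 13477/8927]
step 2: x' = [239006/436973, -99130/436973], P' = [320876/436973 -369960/436973; -369960/436973 601932/436973]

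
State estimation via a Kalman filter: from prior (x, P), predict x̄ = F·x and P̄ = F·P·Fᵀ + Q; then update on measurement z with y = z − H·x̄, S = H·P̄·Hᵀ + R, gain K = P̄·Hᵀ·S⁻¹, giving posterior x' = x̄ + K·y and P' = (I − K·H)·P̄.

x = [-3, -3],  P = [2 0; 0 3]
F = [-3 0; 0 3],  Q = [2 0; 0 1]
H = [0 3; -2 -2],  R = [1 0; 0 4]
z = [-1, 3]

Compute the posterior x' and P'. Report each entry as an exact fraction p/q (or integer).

x' = [-3201/5341, -321/763]
P' = [5620/5341 -80/763; -80/763 12/109]

x̄ = F·x = [9, -9]
P̄ = F·P·Fᵀ + Q = [20 0; 0 28]
y = z − H·x̄ = [26, 3]
S = H·P̄·Hᵀ + R = [253 -168; -168 196]
K = P̄·Hᵀ·S⁻¹ = [-240/763 -2530/5341; 36/109 -2/763]
x' = x̄ + K·y = [-3201/5341, -321/763]
P' = (I − K·H)·P̄ = [5620/5341 -80/763; -80/763 12/109]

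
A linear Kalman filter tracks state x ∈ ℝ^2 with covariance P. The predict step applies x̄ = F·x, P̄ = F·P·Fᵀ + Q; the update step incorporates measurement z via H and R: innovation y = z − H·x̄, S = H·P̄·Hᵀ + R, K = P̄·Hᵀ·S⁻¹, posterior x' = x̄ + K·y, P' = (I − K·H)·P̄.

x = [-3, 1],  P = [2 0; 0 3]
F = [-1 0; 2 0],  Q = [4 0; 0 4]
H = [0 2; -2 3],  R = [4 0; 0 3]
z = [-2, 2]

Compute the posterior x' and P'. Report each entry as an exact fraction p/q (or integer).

x̄ = F·x = [3, -6]
P̄ = F·P·Fᵀ + Q = [6 -4; -4 12]
y = z − H·x̄ = [10, 26]
S = H·P̄·Hᵀ + R = [52 88; 88 183]
K = P̄·Hᵀ·S⁻¹ = [162/443 -136/443; 130/443 44/443]
x' = x̄ + K·y = [-587/443, -214/443]
P' = (I − K·H)·P̄ = [690/443 324/443; 324/443 260/443]

x' = [-587/443, -214/443]
P' = [690/443 324/443; 324/443 260/443]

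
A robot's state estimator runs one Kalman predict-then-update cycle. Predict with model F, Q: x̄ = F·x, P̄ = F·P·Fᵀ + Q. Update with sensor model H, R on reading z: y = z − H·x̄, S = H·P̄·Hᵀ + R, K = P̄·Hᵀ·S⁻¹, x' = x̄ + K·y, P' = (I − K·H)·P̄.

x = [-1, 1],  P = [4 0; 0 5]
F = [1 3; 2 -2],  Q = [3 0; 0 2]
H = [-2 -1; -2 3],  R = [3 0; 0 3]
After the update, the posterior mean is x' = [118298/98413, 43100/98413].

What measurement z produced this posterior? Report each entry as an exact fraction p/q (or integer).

x̄ = F·x = [2, -4]
P̄ = F·P·Fᵀ + Q = [52 -22; -22 38]
S = H·P̄·Hᵀ + R = [161 182; 182 817]
K = P̄·Hᵀ·S⁻¹ = [-36054/98413 -1778/14059; -23854/98413 3478/14059]
x' − x̄ = [-78528/98413, 436752/98413] = K·y
y = (KᵀK)⁻¹·Kᵀ·(x' − x̄) = [-3, 15]
z = y + H·x̄ = [-3, 15] + [0, -16] = [-3, -1]

z = [-3, -1]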